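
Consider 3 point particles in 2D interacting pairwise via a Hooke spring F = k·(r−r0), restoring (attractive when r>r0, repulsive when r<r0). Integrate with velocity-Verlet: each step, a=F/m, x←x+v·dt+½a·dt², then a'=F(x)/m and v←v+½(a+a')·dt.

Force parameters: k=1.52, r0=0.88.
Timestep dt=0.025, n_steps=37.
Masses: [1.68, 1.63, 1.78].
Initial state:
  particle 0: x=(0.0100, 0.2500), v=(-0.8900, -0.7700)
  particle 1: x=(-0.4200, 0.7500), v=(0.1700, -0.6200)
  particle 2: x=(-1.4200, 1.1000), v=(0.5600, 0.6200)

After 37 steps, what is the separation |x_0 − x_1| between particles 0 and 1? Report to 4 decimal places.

step 0: x0=(0.0100, 0.2500) x1=(-0.4200, 0.7500) x2=(-1.4200, 1.1000)
step 1: x0=(-0.0124, 0.2308) x1=(-0.4158, 0.7346) x2=(-1.4058, 1.1154)
step 2: x0=(-0.0351, 0.2118) x1=(-0.4119, 0.7193) x2=(-1.3911, 1.1305)
step 3: x0=(-0.0580, 0.1928) x1=(-0.4081, 0.7041) x2=(-1.3760, 1.1454)
step 4: x0=(-0.0813, 0.1740) x1=(-0.4045, 0.6892) x2=(-1.3605, 1.1599)
step 5: x0=(-0.1047, 0.1554) x1=(-0.4010, 0.6744) x2=(-1.3446, 1.1742)
step 6: x0=(-0.1284, 0.1368) x1=(-0.3978, 0.6598) x2=(-1.3283, 1.1883)
step 7: x0=(-0.1523, 0.1184) x1=(-0.3947, 0.6454) x2=(-1.3117, 1.2020)
step 8: x0=(-0.1765, 0.1001) x1=(-0.3918, 0.6313) x2=(-1.2947, 1.2154)
step 9: x0=(-0.2009, 0.0819) x1=(-0.3891, 0.6173) x2=(-1.2773, 1.2284)
step 10: x0=(-0.2254, 0.0638) x1=(-0.3865, 0.6036) x2=(-1.2596, 1.2412)
step 11: x0=(-0.2502, 0.0458) x1=(-0.3840, 0.5902) x2=(-1.2415, 1.2536)
step 12: x0=(-0.2752, 0.0280) x1=(-0.3817, 0.5770) x2=(-1.2232, 1.2656)
step 13: x0=(-0.3004, 0.0103) x1=(-0.3796, 0.5640) x2=(-1.2045, 1.2773)
step 14: x0=(-0.3258, -0.0073) x1=(-0.3775, 0.5514) x2=(-1.1855, 1.2887)
step 15: x0=(-0.3513, -0.0247) x1=(-0.3756, 0.5390) x2=(-1.1663, 1.2996)
step 16: x0=(-0.3771, -0.0420) x1=(-0.3737, 0.5268) x2=(-1.1468, 1.3102)
step 17: x0=(-0.4030, -0.0592) x1=(-0.3720, 0.5150) x2=(-1.1270, 1.3204)
step 18: x0=(-0.4292, -0.0761) x1=(-0.3703, 0.5034) x2=(-1.1070, 1.3301)
step 19: x0=(-0.4555, -0.0929) x1=(-0.3687, 0.4921) x2=(-1.0867, 1.3395)
step 20: x0=(-0.4820, -0.1095) x1=(-0.3672, 0.4810) x2=(-1.0662, 1.3484)
step 21: x0=(-0.5087, -0.1259) x1=(-0.3657, 0.4702) x2=(-1.0455, 1.3569)
step 22: x0=(-0.5355, -0.1421) x1=(-0.3642, 0.4597) x2=(-1.0246, 1.3649)
step 23: x0=(-0.5626, -0.1580) x1=(-0.3628, 0.4494) x2=(-1.0035, 1.3725)
step 24: x0=(-0.5897, -0.1737) x1=(-0.3615, 0.4394) x2=(-0.9822, 1.3796)
step 25: x0=(-0.6170, -0.1891) x1=(-0.3601, 0.4297) x2=(-0.9607, 1.3862)
step 26: x0=(-0.6445, -0.2042) x1=(-0.3588, 0.4201) x2=(-0.9391, 1.3923)
step 27: x0=(-0.6720, -0.2189) x1=(-0.3576, 0.4108) x2=(-0.9174, 1.3979)
step 28: x0=(-0.6997, -0.2334) x1=(-0.3563, 0.4017) x2=(-0.8955, 1.4030)
step 29: x0=(-0.7275, -0.2475) x1=(-0.3551, 0.3929) x2=(-0.8735, 1.4076)
step 30: x0=(-0.7553, -0.2612) x1=(-0.3539, 0.3842) x2=(-0.8514, 1.4116)
step 31: x0=(-0.7832, -0.2745) x1=(-0.3528, 0.3757) x2=(-0.8292, 1.4151)
step 32: x0=(-0.8112, -0.2874) x1=(-0.3517, 0.3674) x2=(-0.8070, 1.4180)
step 33: x0=(-0.8392, -0.2999) x1=(-0.3506, 0.3593) x2=(-0.7847, 1.4203)
step 34: x0=(-0.8672, -0.3120) x1=(-0.3495, 0.3514) x2=(-0.7624, 1.4221)
step 35: x0=(-0.8951, -0.3236) x1=(-0.3485, 0.3436) x2=(-0.7400, 1.4233)
step 36: x0=(-0.9231, -0.3346) x1=(-0.3475, 0.3360) x2=(-0.7176, 1.4239)
step 37: x0=(-0.9509, -0.3452) x1=(-0.3466, 0.3285) x2=(-0.6953, 1.4238)

0.9051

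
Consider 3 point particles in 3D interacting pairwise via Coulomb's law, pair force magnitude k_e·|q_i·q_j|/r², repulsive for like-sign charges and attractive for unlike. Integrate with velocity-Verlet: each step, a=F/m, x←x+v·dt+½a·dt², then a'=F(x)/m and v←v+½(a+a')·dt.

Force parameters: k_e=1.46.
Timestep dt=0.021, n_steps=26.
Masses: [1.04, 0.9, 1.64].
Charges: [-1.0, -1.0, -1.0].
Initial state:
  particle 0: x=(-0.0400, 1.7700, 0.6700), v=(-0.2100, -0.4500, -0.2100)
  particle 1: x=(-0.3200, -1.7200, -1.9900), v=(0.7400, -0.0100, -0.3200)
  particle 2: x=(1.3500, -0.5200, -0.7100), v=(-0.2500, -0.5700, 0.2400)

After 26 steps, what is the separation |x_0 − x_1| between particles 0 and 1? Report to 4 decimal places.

4.3210

step 0: x0=(-0.0400, 1.7700, 0.6700) x1=(-0.3200, -1.7200, -1.9900) x2=(1.3500, -0.5200, -0.7100)
step 1: x0=(-0.0444, 1.7606, 0.6656) x1=(-0.3045, -1.7203, -1.9968) x2=(1.3448, -0.5320, -0.7050)
step 2: x0=(-0.0489, 1.7513, 0.6613) x1=(-0.2891, -1.7206, -2.0036) x2=(1.3396, -0.5439, -0.6999)
step 3: x0=(-0.0534, 1.7420, 0.6570) x1=(-0.2738, -1.7210, -2.0106) x2=(1.3345, -0.5559, -0.6948)
step 4: x0=(-0.0579, 1.7328, 0.6528) x1=(-0.2585, -1.7216, -2.0176) x2=(1.3295, -0.5679, -0.6897)
step 5: x0=(-0.0624, 1.7237, 0.6486) x1=(-0.2434, -1.7222, -2.0247) x2=(1.3246, -0.5798, -0.6846)
step 6: x0=(-0.0670, 1.7147, 0.6444) x1=(-0.2283, -1.7229, -2.0319) x2=(1.3197, -0.5918, -0.6794)
step 7: x0=(-0.0716, 1.7058, 0.6404) x1=(-0.2133, -1.7237, -2.0393) x2=(1.3149, -0.6038, -0.6743)
step 8: x0=(-0.0762, 1.6969, 0.6363) x1=(-0.1985, -1.7246, -2.0467) x2=(1.3101, -0.6157, -0.6691)
step 9: x0=(-0.0809, 1.6881, 0.6324) x1=(-0.1837, -1.7256, -2.0542) x2=(1.3055, -0.6277, -0.6639)
step 10: x0=(-0.0856, 1.6794, 0.6284) x1=(-0.1689, -1.7267, -2.0618) x2=(1.3008, -0.6397, -0.6587)
step 11: x0=(-0.0903, 1.6708, 0.6245) x1=(-0.1543, -1.7278, -2.0696) x2=(1.2963, -0.6516, -0.6534)
step 12: x0=(-0.0951, 1.6622, 0.6207) x1=(-0.1398, -1.7291, -2.0774) x2=(1.2918, -0.6636, -0.6481)
step 13: x0=(-0.0999, 1.6538, 0.6169) x1=(-0.1253, -1.7305, -2.0854) x2=(1.2874, -0.6756, -0.6428)
step 14: x0=(-0.1047, 1.6454, 0.6132) x1=(-0.1110, -1.7319, -2.0934) x2=(1.2831, -0.6875, -0.6374)
step 15: x0=(-0.1096, 1.6371, 0.6095) x1=(-0.0967, -1.7335, -2.1016) x2=(1.2788, -0.6995, -0.6321)
step 16: x0=(-0.1145, 1.6288, 0.6059) x1=(-0.0825, -1.7351, -2.1099) x2=(1.2746, -0.7114, -0.6267)
step 17: x0=(-0.1194, 1.6207, 0.6023) x1=(-0.0684, -1.7369, -2.1183) x2=(1.2704, -0.7234, -0.6212)
step 18: x0=(-0.1243, 1.6126, 0.5988) x1=(-0.0543, -1.7387, -2.1268) x2=(1.2663, -0.7353, -0.6157)
step 19: x0=(-0.1293, 1.6046, 0.5953) x1=(-0.0404, -1.7406, -2.1355) x2=(1.2623, -0.7473, -0.6102)
step 20: x0=(-0.1343, 1.5967, 0.5919) x1=(-0.0265, -1.7426, -2.1442) x2=(1.2584, -0.7593, -0.6047)
step 21: x0=(-0.1394, 1.5889, 0.5885) x1=(-0.0127, -1.7447, -2.1531) x2=(1.2545, -0.7712, -0.5991)
step 22: x0=(-0.1445, 1.5812, 0.5851) x1=(0.0010, -1.7469, -2.1621) x2=(1.2507, -0.7832, -0.5935)
step 23: x0=(-0.1496, 1.5735, 0.5818) x1=(0.0146, -1.7492, -2.1713) x2=(1.2470, -0.7951, -0.5878)
step 24: x0=(-0.1548, 1.5659, 0.5786) x1=(0.0281, -1.7516, -2.1806) x2=(1.2433, -0.8071, -0.5821)
step 25: x0=(-0.1599, 1.5584, 0.5754) x1=(0.0416, -1.7541, -2.1899) x2=(1.2397, -0.8191, -0.5764)
step 26: x0=(-0.1652, 1.5510, 0.5723) x1=(0.0550, -1.7567, -2.1995) x2=(1.2361, -0.8310, -0.5706)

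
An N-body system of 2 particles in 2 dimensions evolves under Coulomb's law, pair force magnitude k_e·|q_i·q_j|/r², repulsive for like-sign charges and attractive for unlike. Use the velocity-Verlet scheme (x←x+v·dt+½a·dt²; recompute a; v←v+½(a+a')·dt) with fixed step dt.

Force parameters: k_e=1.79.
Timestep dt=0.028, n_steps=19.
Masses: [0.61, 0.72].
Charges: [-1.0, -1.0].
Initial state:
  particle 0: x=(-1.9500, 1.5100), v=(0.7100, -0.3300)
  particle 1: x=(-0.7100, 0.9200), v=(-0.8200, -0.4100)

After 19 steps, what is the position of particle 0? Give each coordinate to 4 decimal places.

step 0: x0=(-1.9500, 1.5100) x1=(-0.7100, 0.9200)
step 1: x0=(-1.9307, 1.5010) x1=(-0.7325, 0.9083)
step 2: x0=(-1.9125, 1.4926) x1=(-0.7540, 0.8961)
step 3: x0=(-1.8955, 1.4848) x1=(-0.7745, 0.8834)
step 4: x0=(-1.8798, 1.4777) x1=(-0.7939, 0.8701)
step 5: x0=(-1.8654, 1.4713) x1=(-0.8123, 0.8562)
step 6: x0=(-1.8523, 1.4657) x1=(-0.8295, 0.8417)
step 7: x0=(-1.8406, 1.4609) x1=(-0.8455, 0.8264)
step 8: x0=(-1.8303, 1.4571) x1=(-0.8604, 0.8104)
step 9: x0=(-1.8213, 1.4541) x1=(-0.8741, 0.7936)
step 10: x0=(-1.8138, 1.4521) x1=(-0.8865, 0.7759)
step 11: x0=(-1.8078, 1.4512) x1=(-0.8978, 0.7574)
step 12: x0=(-1.8031, 1.4513) x1=(-0.9079, 0.7380)
step 13: x0=(-1.7997, 1.4526) x1=(-0.9168, 0.7176)
step 14: x0=(-1.7978, 1.4549) x1=(-0.9246, 0.6963)
step 15: x0=(-1.7971, 1.4584) x1=(-0.9313, 0.6741)
step 16: x0=(-1.7976, 1.4630) x1=(-0.9370, 0.6509)
step 17: x0=(-1.7994, 1.4687) x1=(-0.9416, 0.6267)
step 18: x0=(-1.8023, 1.4756) x1=(-0.9452, 0.6016)
step 19: x0=(-1.8063, 1.4835) x1=(-0.9480, 0.5756)

(-1.8063, 1.4835)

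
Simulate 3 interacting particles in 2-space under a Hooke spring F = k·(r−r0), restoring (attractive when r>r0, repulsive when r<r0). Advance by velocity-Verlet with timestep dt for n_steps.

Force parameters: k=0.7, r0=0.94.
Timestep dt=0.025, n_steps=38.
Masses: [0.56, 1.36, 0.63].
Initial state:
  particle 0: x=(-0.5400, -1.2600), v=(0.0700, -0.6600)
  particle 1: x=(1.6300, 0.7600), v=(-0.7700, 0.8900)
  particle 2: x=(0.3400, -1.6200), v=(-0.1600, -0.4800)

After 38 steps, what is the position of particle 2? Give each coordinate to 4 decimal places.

step 0: x0=(-0.5400, -1.2600) x1=(1.6300, 0.7600) x2=(0.3400, -1.6200)
step 1: x0=(-0.5377, -1.2760) x1=(1.6104, 0.7818) x2=(0.3363, -1.6315)
step 2: x0=(-0.5342, -1.2908) x1=(1.5900, 0.8026) x2=(0.3332, -1.6418)
step 3: x0=(-0.5296, -1.3046) x1=(1.5689, 0.8224) x2=(0.3306, -1.6511)
step 4: x0=(-0.5238, -1.3172) x1=(1.5471, 0.8413) x2=(0.3286, -1.6592)
step 5: x0=(-0.5170, -1.3286) x1=(1.5245, 0.8591) x2=(0.3272, -1.6661)
step 6: x0=(-0.5091, -1.3389) x1=(1.5013, 0.8759) x2=(0.3264, -1.6720)
step 7: x0=(-0.5002, -1.3479) x1=(1.4774, 0.8917) x2=(0.3261, -1.6766)
step 8: x0=(-0.4902, -1.3558) x1=(1.4527, 0.9064) x2=(0.3264, -1.6801)
step 9: x0=(-0.4792, -1.3624) x1=(1.4274, 0.9201) x2=(0.3273, -1.6824)
step 10: x0=(-0.4673, -1.3678) x1=(1.4015, 0.9327) x2=(0.3287, -1.6835)
step 11: x0=(-0.4545, -1.3719) x1=(1.3749, 0.9443) x2=(0.3307, -1.6834)
step 12: x0=(-0.4407, -1.3747) x1=(1.3477, 0.9548) x2=(0.3332, -1.6821)
step 13: x0=(-0.4260, -1.3763) x1=(1.3199, 0.9642) x2=(0.3362, -1.6796)
step 14: x0=(-0.4106, -1.3767) x1=(1.2914, 0.9725) x2=(0.3398, -1.6760)
step 15: x0=(-0.3943, -1.3757) x1=(1.2624, 0.9798) x2=(0.3439, -1.6711)
step 16: x0=(-0.3772, -1.3735) x1=(1.2329, 0.9859) x2=(0.3486, -1.6650)
step 17: x0=(-0.3595, -1.3699) x1=(1.2028, 0.9910) x2=(0.3537, -1.6578)
step 18: x0=(-0.3410, -1.3651) x1=(1.1722, 0.9951) x2=(0.3593, -1.6494)
step 19: x0=(-0.3219, -1.3591) x1=(1.1411, 0.9980) x2=(0.3655, -1.6398)
step 20: x0=(-0.3021, -1.3517) x1=(1.1096, 0.9999) x2=(0.3721, -1.6291)
step 21: x0=(-0.2818, -1.3431) x1=(1.0775, 1.0008) x2=(0.3792, -1.6173)
step 22: x0=(-0.2610, -1.3332) x1=(1.0451, 1.0006) x2=(0.3867, -1.6043)
step 23: x0=(-0.2397, -1.3220) x1=(1.0122, 0.9994) x2=(0.3947, -1.5902)
step 24: x0=(-0.2179, -1.3096) x1=(0.9789, 0.9971) x2=(0.4031, -1.5750)
step 25: x0=(-0.1957, -1.2960) x1=(0.9453, 0.9939) x2=(0.4120, -1.5587)
step 26: x0=(-0.1732, -1.2812) x1=(0.9114, 0.9896) x2=(0.4212, -1.5414)
step 27: x0=(-0.1503, -1.2651) x1=(0.8771, 0.9844) x2=(0.4309, -1.5230)
step 28: x0=(-0.1271, -1.2479) x1=(0.8425, 0.9782) x2=(0.4410, -1.5036)
step 29: x0=(-0.1037, -1.2295) x1=(0.8077, 0.9711) x2=(0.4514, -1.4833)
step 30: x0=(-0.0802, -1.2100) x1=(0.7726, 0.9631) x2=(0.4622, -1.4619)
step 31: x0=(-0.0564, -1.1893) x1=(0.7372, 0.9542) x2=(0.4734, -1.4397)
step 32: x0=(-0.0326, -1.1675) x1=(0.7017, 0.9443) x2=(0.4848, -1.4165)
step 33: x0=(-0.0086, -1.1447) x1=(0.6660, 0.9337) x2=(0.4966, -1.3924)
step 34: x0=(0.0153, -1.1208) x1=(0.6302, 0.9222) x2=(0.5088, -1.3675)
step 35: x0=(0.0393, -1.0958) x1=(0.5942, 0.9099) x2=(0.5211, -1.3418)
step 36: x0=(0.0632, -1.0699) x1=(0.5581, 0.8969) x2=(0.5338, -1.3153)
step 37: x0=(0.0871, -1.0430) x1=(0.5219, 0.8830) x2=(0.5468, -1.2880)
step 38: x0=(0.1108, -1.0151) x1=(0.4856, 0.8685) x2=(0.5599, -1.2601)

(0.5599, -1.2601)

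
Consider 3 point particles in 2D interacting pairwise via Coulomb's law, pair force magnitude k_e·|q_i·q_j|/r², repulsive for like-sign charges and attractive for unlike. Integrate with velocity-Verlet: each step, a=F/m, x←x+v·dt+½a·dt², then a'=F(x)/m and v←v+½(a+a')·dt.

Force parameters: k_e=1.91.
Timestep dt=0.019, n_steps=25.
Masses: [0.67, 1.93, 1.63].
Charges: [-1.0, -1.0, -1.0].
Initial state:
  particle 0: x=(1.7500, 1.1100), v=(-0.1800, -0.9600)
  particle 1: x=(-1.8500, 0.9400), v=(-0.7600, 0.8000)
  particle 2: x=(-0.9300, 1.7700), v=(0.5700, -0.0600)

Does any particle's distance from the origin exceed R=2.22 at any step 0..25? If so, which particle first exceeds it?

step 0: x0=(1.7500, 1.1100) x1=(-1.8500, 0.9400) x2=(-0.9300, 1.7700)
step 1: x0=(1.7467, 1.0917) x1=(-1.8645, 0.9551) x2=(-0.9191, 1.7690)
step 2: x0=(1.7436, 1.0735) x1=(-1.8793, 0.9701) x2=(-0.9080, 1.7681)
step 3: x0=(1.7407, 1.0551) x1=(-1.8942, 0.9849) x2=(-0.8968, 1.7674)
step 4: x0=(1.7380, 1.0368) x1=(-1.9094, 0.9996) x2=(-0.8855, 1.7670)
step 5: x0=(1.7355, 1.0184) x1=(-1.9247, 1.0142) x2=(-0.8740, 1.7666)
step 6: x0=(1.7333, 1.0000) x1=(-1.9403, 1.0286) x2=(-0.8623, 1.7665)
step 7: x0=(1.7312, 0.9815) x1=(-1.9560, 1.0429) x2=(-0.8505, 1.7665)
step 8: x0=(1.7294, 0.9630) x1=(-1.9720, 1.0571) x2=(-0.8385, 1.7666)
step 9: x0=(1.7278, 0.9444) x1=(-1.9881, 1.0712) x2=(-0.8264, 1.7669)
step 10: x0=(1.7263, 0.9258) x1=(-2.0044, 1.0852) x2=(-0.8142, 1.7674)
step 11: x0=(1.7251, 0.9072) x1=(-2.0209, 1.0991) x2=(-0.8018, 1.7679)
step 12: x0=(1.7241, 0.8885) x1=(-2.0377, 1.1129) x2=(-0.7893, 1.7686)
step 13: x0=(1.7233, 0.8697) x1=(-2.0546, 1.1267) x2=(-0.7766, 1.7694)
step 14: x0=(1.7228, 0.8509) x1=(-2.0716, 1.1403) x2=(-0.7638, 1.7703)
step 15: x0=(1.7224, 0.8321) x1=(-2.0889, 1.1539) x2=(-0.7509, 1.7713)
step 16: x0=(1.7222, 0.8132) x1=(-2.1063, 1.1674) x2=(-0.7379, 1.7725)
step 17: x0=(1.7223, 0.7942) x1=(-2.1239, 1.1809) x2=(-0.7247, 1.7737)
step 18: x0=(1.7225, 0.7751) x1=(-2.1417, 1.1943) x2=(-0.7115, 1.7750)
step 19: x0=(1.7230, 0.7560) x1=(-2.1596, 1.2076) x2=(-0.6981, 1.7764)
step 20: x0=(1.7236, 0.7369) x1=(-2.1777, 1.2209) x2=(-0.6847, 1.7779)
step 21: x0=(1.7245, 0.7176) x1=(-2.1959, 1.2342) x2=(-0.6711, 1.7795)
step 22: x0=(1.7256, 0.6983) x1=(-2.2143, 1.2474) x2=(-0.6574, 1.7812)
step 23: x0=(1.7268, 0.6789) x1=(-2.2328, 1.2606) x2=(-0.6437, 1.7829)
step 24: x0=(1.7283, 0.6595) x1=(-2.2515, 1.2737) x2=(-0.6298, 1.7847)
step 25: x0=(1.7300, 0.6400) x1=(-2.2703, 1.2868) x2=(-0.6159, 1.7866)

yes, particle 1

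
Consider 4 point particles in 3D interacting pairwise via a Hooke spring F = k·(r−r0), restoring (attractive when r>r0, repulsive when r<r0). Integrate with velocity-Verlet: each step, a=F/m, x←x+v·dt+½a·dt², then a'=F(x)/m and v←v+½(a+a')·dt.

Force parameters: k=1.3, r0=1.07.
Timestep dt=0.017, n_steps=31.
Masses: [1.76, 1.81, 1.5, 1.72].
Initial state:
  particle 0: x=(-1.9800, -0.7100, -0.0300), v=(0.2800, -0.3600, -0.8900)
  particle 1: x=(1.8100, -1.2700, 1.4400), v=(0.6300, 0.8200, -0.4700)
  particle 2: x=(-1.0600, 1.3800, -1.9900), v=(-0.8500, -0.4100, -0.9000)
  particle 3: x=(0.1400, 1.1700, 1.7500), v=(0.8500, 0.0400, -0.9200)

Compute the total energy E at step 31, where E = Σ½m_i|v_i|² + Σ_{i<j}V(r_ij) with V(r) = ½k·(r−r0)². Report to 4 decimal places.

35.2259

step 0: x0=(-1.9800, -0.7100, -0.0300) x1=(1.8100, -1.2700, 1.4400) x2=(-1.0600, 1.3800, -1.9900) x3=(0.1400, 1.1700, 1.7500)
step 1: x0=(-1.9747, -0.7159, -0.0450) x1=(1.8201, -1.2556, 1.4316) x2=(-1.0741, 1.3726, -2.0045) x3=(0.1543, 1.1704, 1.7339)
step 2: x0=(-1.9684, -0.7213, -0.0598) x1=(1.8289, -1.2404, 1.4225) x2=(-1.0876, 1.3643, -2.0172) x3=(0.1683, 1.1702, 1.7169)
step 3: x0=(-1.9611, -0.7262, -0.0744) x1=(1.8364, -1.2244, 1.4126) x2=(-1.1004, 1.3551, -2.0283) x3=(0.1821, 1.1694, 1.6990)
step 4: x0=(-1.9527, -0.7307, -0.0887) x1=(1.8426, -1.2076, 1.4020) x2=(-1.1125, 1.3450, -2.0378) x3=(0.1955, 1.1680, 1.6802)
step 5: x0=(-1.9433, -0.7346, -0.1029) x1=(1.8475, -1.1899, 1.3906) x2=(-1.1240, 1.3340, -2.0455) x3=(0.2087, 1.1661, 1.6605)
step 6: x0=(-1.9329, -0.7381, -0.1167) x1=(1.8512, -1.1715, 1.3785) x2=(-1.1347, 1.3222, -2.0516) x3=(0.2215, 1.1635, 1.6400)
step 7: x0=(-1.9215, -0.7411, -0.1304) x1=(1.8536, -1.1522, 1.3656) x2=(-1.1447, 1.3095, -2.0560) x3=(0.2341, 1.1604, 1.6185)
step 8: x0=(-1.9090, -0.7436, -0.1438) x1=(1.8546, -1.1322, 1.3519) x2=(-1.1540, 1.2960, -2.0587) x3=(0.2463, 1.1567, 1.5962)
step 9: x0=(-1.8955, -0.7456, -0.1570) x1=(1.8544, -1.1115, 1.3375) x2=(-1.1626, 1.2816, -2.0598) x3=(0.2582, 1.1525, 1.5730)
step 10: x0=(-1.8811, -0.7471, -0.1700) x1=(1.8530, -1.0900, 1.3223) x2=(-1.1704, 1.2665, -2.0593) x3=(0.2697, 1.1477, 1.5489)
step 11: x0=(-1.8656, -0.7481, -0.1828) x1=(1.8503, -1.0678, 1.3063) x2=(-1.1775, 1.2505, -2.0572) x3=(0.2809, 1.1423, 1.5240)
step 12: x0=(-1.8492, -0.7487, -0.1953) x1=(1.8463, -1.0449, 1.2896) x2=(-1.1838, 1.2337, -2.0534) x3=(0.2918, 1.1364, 1.4982)
step 13: x0=(-1.8318, -0.7487, -0.2075) x1=(1.8410, -1.0213, 1.2722) x2=(-1.1893, 1.2162, -2.0481) x3=(0.3023, 1.1299, 1.4716)
step 14: x0=(-1.8134, -0.7483, -0.2196) x1=(1.8345, -0.9970, 1.2540) x2=(-1.1941, 1.1979, -2.0412) x3=(0.3125, 1.1228, 1.4441)
step 15: x0=(-1.7941, -0.7474, -0.2314) x1=(1.8268, -0.9721, 1.2351) x2=(-1.1981, 1.1789, -2.0327) x3=(0.3223, 1.1153, 1.4159)
step 16: x0=(-1.7738, -0.7460, -0.2430) x1=(1.8179, -0.9465, 1.2155) x2=(-1.2014, 1.1591, -2.0227) x3=(0.3318, 1.1072, 1.3868)
step 17: x0=(-1.7526, -0.7441, -0.2543) x1=(1.8078, -0.9203, 1.1951) x2=(-1.2038, 1.1387, -2.0112) x3=(0.3409, 1.0985, 1.3569)
step 18: x0=(-1.7305, -0.7418, -0.2655) x1=(1.7964, -0.8935, 1.1740) x2=(-1.2055, 1.1175, -1.9982) x3=(0.3497, 1.0894, 1.3263)
step 19: x0=(-1.7075, -0.7389, -0.2763) x1=(1.7839, -0.8662, 1.1522) x2=(-1.2064, 1.0957, -1.9838) x3=(0.3581, 1.0798, 1.2949)
step 20: x0=(-1.6836, -0.7356, -0.2870) x1=(1.7702, -0.8382, 1.1297) x2=(-1.2065, 1.0732, -1.9679) x3=(0.3661, 1.0696, 1.2628)
step 21: x0=(-1.6588, -0.7319, -0.2974) x1=(1.7554, -0.8098, 1.1065) x2=(-1.2058, 1.0501, -1.9506) x3=(0.3737, 1.0590, 1.2299)
step 22: x0=(-1.6331, -0.7277, -0.3076) x1=(1.7394, -0.7808, 1.0826) x2=(-1.2044, 1.0264, -1.9319) x3=(0.3810, 1.0479, 1.1963)
step 23: x0=(-1.6067, -0.7230, -0.3176) x1=(1.7223, -0.7513, 1.0581) x2=(-1.2021, 1.0021, -1.9118) x3=(0.3879, 1.0363, 1.1620)
step 24: x0=(-1.5794, -0.7180, -0.3274) x1=(1.7042, -0.7214, 1.0329) x2=(-1.1991, 0.9772, -1.8905) x3=(0.3945, 1.0243, 1.1270)
step 25: x0=(-1.5513, -0.7124, -0.3369) x1=(1.6849, -0.6910, 1.0070) x2=(-1.1953, 0.9518, -1.8678) x3=(0.4006, 1.0118, 1.0913)
step 26: x0=(-1.5224, -0.7065, -0.3462) x1=(1.6646, -0.6601, 0.9806) x2=(-1.1907, 0.9259, -1.8439) x3=(0.4064, 0.9989, 1.0550)
step 27: x0=(-1.4927, -0.7001, -0.3553) x1=(1.6433, -0.6289, 0.9534) x2=(-1.1854, 0.8994, -1.8188) x3=(0.4119, 0.9855, 1.0181)
step 28: x0=(-1.4623, -0.6933, -0.3642) x1=(1.6210, -0.5972, 0.9257) x2=(-1.1793, 0.8725, -1.7925) x3=(0.4169, 0.9718, 0.9805)
step 29: x0=(-1.4312, -0.6861, -0.3729) x1=(1.5977, -0.5652, 0.8974) x2=(-1.1725, 0.8451, -1.7651) x3=(0.4216, 0.9576, 0.9424)
step 30: x0=(-1.3993, -0.6785, -0.3813) x1=(1.5734, -0.5329, 0.8685) x2=(-1.1649, 0.8173, -1.7365) x3=(0.4260, 0.9431, 0.9037)
step 31: x0=(-1.3668, -0.6706, -0.3896) x1=(1.5482, -0.5002, 0.8390) x2=(-1.1566, 0.7891, -1.7069) x3=(0.4299, 0.9282, 0.8644)
step 0 velocities: v0=(0.2800, -0.3600, -0.8900) v1=(0.6300, 0.8200, -0.4700) v2=(-0.8500, -0.4100, -0.9000) v3=(0.8500, 0.0400, -0.9200)
step 0: KE=4.6738, PE=30.5559, E=35.2297
step 31 velocities: v0=(1.9333, 0.4797, -0.4789) v1=(-1.5091, 1.9294, -1.7495) v2=(0.5108, -1.6703, 1.7732) v3=(0.2226, -0.8876, -2.3254)
step 31: KE=21.9097, PE=13.3162, E=35.2259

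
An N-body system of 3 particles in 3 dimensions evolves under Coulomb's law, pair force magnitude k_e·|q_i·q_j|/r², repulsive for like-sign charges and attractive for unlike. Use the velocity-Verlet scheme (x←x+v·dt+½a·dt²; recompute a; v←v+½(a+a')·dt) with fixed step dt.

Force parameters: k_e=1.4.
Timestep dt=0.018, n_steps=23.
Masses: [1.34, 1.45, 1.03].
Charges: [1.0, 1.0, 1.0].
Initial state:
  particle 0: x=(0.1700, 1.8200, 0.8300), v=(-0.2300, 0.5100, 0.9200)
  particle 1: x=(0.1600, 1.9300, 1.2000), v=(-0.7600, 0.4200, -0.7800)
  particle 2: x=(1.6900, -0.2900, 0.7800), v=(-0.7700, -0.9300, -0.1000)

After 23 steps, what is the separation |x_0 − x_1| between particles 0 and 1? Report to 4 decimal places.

step 0: x0=(0.1700, 1.8200, 0.8300) x1=(0.1600, 1.9300, 1.2000) x2=(1.6900, -0.2900, 0.7800)
step 1: x0=(0.1659, 1.8289, 0.8455) x1=(0.1463, 1.9379, 1.1870) x2=(1.6762, -0.3068, 0.7782)
step 2: x0=(0.1619, 1.8370, 0.8584) x1=(0.1324, 1.9465, 1.1763) x2=(1.6624, -0.3237, 0.7764)
step 3: x0=(0.1581, 1.8442, 0.8686) x1=(0.1183, 1.9561, 1.1681) x2=(1.6487, -0.3407, 0.7746)
step 4: x0=(0.1547, 1.8503, 0.8758) x1=(0.1037, 1.9667, 1.1628) x2=(1.6351, -0.3578, 0.7727)
step 5: x0=(0.1518, 1.8552, 0.8798) x1=(0.0887, 1.9786, 1.1604) x2=(1.6216, -0.3749, 0.7709)
step 6: x0=(0.1496, 1.8587, 0.8807) x1=(0.0729, 1.9918, 1.1609) x2=(1.6081, -0.3922, 0.7690)
step 7: x0=(0.1482, 1.8609, 0.8787) x1=(0.0564, 2.0062, 1.1640) x2=(1.5946, -0.4096, 0.7671)
step 8: x0=(0.1476, 1.8618, 0.8741) x1=(0.0392, 2.0219, 1.1696) x2=(1.5813, -0.4271, 0.7653)
step 9: x0=(0.1478, 1.8615, 0.8672) x1=(0.0211, 2.0388, 1.1773) x2=(1.5680, -0.4447, 0.7634)
step 10: x0=(0.1487, 1.8602, 0.8584) x1=(0.0023, 2.0568, 1.1867) x2=(1.5547, -0.4623, 0.7615)
step 11: x0=(0.1504, 1.8579, 0.8480) x1=(-0.0172, 2.0756, 1.1977) x2=(1.5415, -0.4801, 0.7596)
step 12: x0=(0.1526, 1.8549, 0.8362) x1=(-0.0374, 2.0953, 1.2099) x2=(1.5284, -0.4979, 0.7577)
step 13: x0=(0.1555, 1.8511, 0.8234) x1=(-0.0580, 2.1157, 1.2232) x2=(1.5153, -0.5159, 0.7558)
step 14: x0=(0.1588, 1.8468, 0.8096) x1=(-0.0792, 2.1366, 1.2373) x2=(1.5022, -0.5339, 0.7538)
step 15: x0=(0.1625, 1.8419, 0.7950) x1=(-0.1007, 2.1581, 1.2521) x2=(1.4893, -0.5520, 0.7519)
step 16: x0=(0.1666, 1.8367, 0.7797) x1=(-0.1227, 2.1801, 1.2676) x2=(1.4763, -0.5702, 0.7499)
step 17: x0=(0.1709, 1.8311, 0.7639) x1=(-0.1449, 2.2024, 1.2836) x2=(1.4635, -0.5885, 0.7480)
step 18: x0=(0.1756, 1.8252, 0.7475) x1=(-0.1675, 2.2251, 1.3001) x2=(1.4506, -0.6069, 0.7460)
step 19: x0=(0.1805, 1.8190, 0.7308) x1=(-0.1903, 2.2480, 1.3169) x2=(1.4378, -0.6253, 0.7441)
step 20: x0=(0.1856, 1.8126, 0.7137) x1=(-0.2133, 2.2713, 1.3341) x2=(1.4251, -0.6439, 0.7421)
step 21: x0=(0.1909, 1.8060, 0.6963) x1=(-0.2365, 2.2948, 1.3516) x2=(1.4124, -0.6625, 0.7401)
step 22: x0=(0.1964, 1.7992, 0.6786) x1=(-0.2599, 2.3185, 1.3694) x2=(1.3997, -0.6812, 0.7381)
step 23: x0=(0.2020, 1.7923, 0.6606) x1=(-0.2835, 2.3424, 1.3874) x2=(1.3871, -0.7000, 0.7361)

1.0327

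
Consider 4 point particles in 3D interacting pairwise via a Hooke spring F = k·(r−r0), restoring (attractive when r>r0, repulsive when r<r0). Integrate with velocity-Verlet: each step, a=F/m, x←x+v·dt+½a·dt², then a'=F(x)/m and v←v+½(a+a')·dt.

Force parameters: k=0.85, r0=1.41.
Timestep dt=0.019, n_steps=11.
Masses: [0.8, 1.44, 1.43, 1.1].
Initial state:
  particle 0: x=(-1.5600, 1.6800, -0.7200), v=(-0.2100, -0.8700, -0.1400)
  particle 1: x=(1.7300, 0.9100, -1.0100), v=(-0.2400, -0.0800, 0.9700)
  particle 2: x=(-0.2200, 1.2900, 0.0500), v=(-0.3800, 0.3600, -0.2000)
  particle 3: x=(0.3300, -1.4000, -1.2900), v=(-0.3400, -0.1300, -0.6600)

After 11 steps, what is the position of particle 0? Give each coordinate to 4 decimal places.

step 0: x0=(-1.5600, 1.6800, -0.7200) x1=(1.7300, 0.9100, -1.0100) x2=(-0.2200, 1.2900, 0.0500) x3=(0.3300, -1.4000, -1.2900)
step 1: x0=(-1.5634, 1.6630, -0.7227) x1=(1.7251, 0.9084, -0.9915) x2=(-0.2271, 1.2967, 0.0461) x3=(0.3234, -1.4018, -1.3024)
step 2: x0=(-1.5655, 1.6451, -0.7256) x1=(1.7195, 0.9067, -0.9730) x2=(-0.2341, 1.3030, 0.0419) x3=(0.3166, -1.4025, -1.3144)
step 3: x0=(-1.5664, 1.6263, -0.7287) x1=(1.7131, 0.9049, -0.9543) x2=(-0.2408, 1.3090, 0.0374) x3=(0.3096, -1.4018, -1.3261)
step 4: x0=(-1.5661, 1.6067, -0.7319) x1=(1.7061, 0.9030, -0.9356) x2=(-0.2474, 1.3147, 0.0327) x3=(0.3024, -1.4000, -1.3374)
step 5: x0=(-1.5646, 1.5861, -0.7353) x1=(1.6984, 0.9010, -0.9169) x2=(-0.2537, 1.3200, 0.0278) x3=(0.2950, -1.3969, -1.3483)
step 6: x0=(-1.5618, 1.5647, -0.7389) x1=(1.6899, 0.8988, -0.8981) x2=(-0.2599, 1.3250, 0.0226) x3=(0.2874, -1.3925, -1.3589)
step 7: x0=(-1.5579, 1.5425, -0.7426) x1=(1.6808, 0.8965, -0.8792) x2=(-0.2659, 1.3296, 0.0172) x3=(0.2795, -1.3870, -1.3691)
step 8: x0=(-1.5529, 1.5195, -0.7464) x1=(1.6710, 0.8941, -0.8603) x2=(-0.2717, 1.3339, 0.0115) x3=(0.2715, -1.3802, -1.3790)
step 9: x0=(-1.5466, 1.4956, -0.7505) x1=(1.6605, 0.8916, -0.8414) x2=(-0.2773, 1.3378, 0.0056) x3=(0.2632, -1.3723, -1.3884)
step 10: x0=(-1.5393, 1.4710, -0.7546) x1=(1.6494, 0.8890, -0.8225) x2=(-0.2827, 1.3414, -0.0006) x3=(0.2548, -1.3631, -1.3975)
step 11: x0=(-1.5308, 1.4456, -0.7589) x1=(1.6375, 0.8862, -0.8035) x2=(-0.2879, 1.3446, -0.0070) x3=(0.2462, -1.3528, -1.4061)

(-1.5308, 1.4456, -0.7589)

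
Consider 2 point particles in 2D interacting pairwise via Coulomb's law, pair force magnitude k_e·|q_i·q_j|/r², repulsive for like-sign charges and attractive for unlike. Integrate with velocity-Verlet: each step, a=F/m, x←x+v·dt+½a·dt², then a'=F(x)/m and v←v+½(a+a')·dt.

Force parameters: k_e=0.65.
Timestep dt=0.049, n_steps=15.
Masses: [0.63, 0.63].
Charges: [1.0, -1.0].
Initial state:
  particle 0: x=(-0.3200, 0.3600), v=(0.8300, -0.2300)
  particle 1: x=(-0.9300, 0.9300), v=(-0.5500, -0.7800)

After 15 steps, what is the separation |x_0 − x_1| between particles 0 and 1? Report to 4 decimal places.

step 0: x0=(-0.3200, 0.3600) x1=(-0.9300, 0.9300)
step 1: x0=(-0.2806, 0.3499) x1=(-0.9557, 0.8906)
step 2: x0=(-0.2438, 0.3420) x1=(-0.9787, 0.8491)
step 3: x0=(-0.2096, 0.3357) x1=(-0.9992, 0.8058)
step 4: x0=(-0.1779, 0.3310) x1=(-1.0172, 0.7610)
step 5: x0=(-0.1487, 0.3276) x1=(-1.0327, 0.7150)
step 6: x0=(-0.1219, 0.3252) x1=(-1.0458, 0.6679)
step 7: x0=(-0.0975, 0.3237) x1=(-1.0565, 0.6199)
step 8: x0=(-0.0754, 0.3229) x1=(-1.0648, 0.5712)
step 9: x0=(-0.0557, 0.3227) x1=(-1.0708, 0.5219)
step 10: x0=(-0.0382, 0.3230) x1=(-1.0746, 0.4721)
step 11: x0=(-0.0230, 0.3236) x1=(-1.0761, 0.4221)
step 12: x0=(-0.0099, 0.3243) x1=(-1.0754, 0.3718)
step 13: x0=(0.0009, 0.3252) x1=(-1.0725, 0.3214)
step 14: x0=(0.0096, 0.3261) x1=(-1.0675, 0.2711)
step 15: x0=(0.0162, 0.3269) x1=(-1.0604, 0.2208)

1.0818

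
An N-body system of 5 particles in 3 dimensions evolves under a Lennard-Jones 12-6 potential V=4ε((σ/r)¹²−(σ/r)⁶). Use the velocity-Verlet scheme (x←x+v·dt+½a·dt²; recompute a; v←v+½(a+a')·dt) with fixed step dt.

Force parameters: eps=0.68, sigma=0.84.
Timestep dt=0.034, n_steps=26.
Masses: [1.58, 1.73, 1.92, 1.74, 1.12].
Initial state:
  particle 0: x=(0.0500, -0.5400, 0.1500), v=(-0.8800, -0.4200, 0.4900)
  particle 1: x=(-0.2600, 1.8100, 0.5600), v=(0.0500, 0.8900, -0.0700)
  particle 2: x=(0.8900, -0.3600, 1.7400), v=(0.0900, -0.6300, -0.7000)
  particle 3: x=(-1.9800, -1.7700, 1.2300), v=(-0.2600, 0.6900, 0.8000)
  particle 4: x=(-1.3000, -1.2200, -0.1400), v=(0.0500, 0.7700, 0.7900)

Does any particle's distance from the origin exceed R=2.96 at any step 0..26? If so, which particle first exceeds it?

step 0: x0=(0.0500, -0.5400, 0.1500) x1=(-0.2600, 1.8100, 0.5600) x2=(0.8900, -0.3600, 1.7400) x3=(-1.9800, -1.7700, 1.2300) x4=(-1.3000, -1.2200, -0.1400)
step 1: x0=(0.0200, -0.5543, 0.1667) x1=(-0.2583, 1.8403, 0.5576) x2=(0.8930, -0.3814, 1.7162) x3=(-1.9888, -1.7465, 1.2571) x4=(-1.2982, -1.1938, -0.1130)
step 2: x0=(-0.0102, -0.5687, 0.1834) x1=(-0.2566, 1.8705, 0.5552) x2=(0.8961, -0.4028, 1.6923) x3=(-1.9976, -1.7230, 1.2842) x4=(-1.2962, -1.1675, -0.0858)
step 3: x0=(-0.0406, -0.5832, 0.2001) x1=(-0.2549, 1.9007, 0.5529) x2=(0.8990, -0.4243, 1.6684) x3=(-2.0063, -1.6994, 1.3111) x4=(-1.2939, -1.1411, -0.0584)
step 4: x0=(-0.0713, -0.5979, 0.2168) x1=(-0.2532, 1.9310, 0.5505) x2=(0.9020, -0.4457, 1.6444) x3=(-2.0149, -1.6758, 1.3380) x4=(-1.2912, -1.1145, -0.0308)
step 5: x0=(-0.1023, -0.6127, 0.2335) x1=(-0.2515, 1.9612, 0.5481) x2=(0.9049, -0.4672, 1.6203) x3=(-2.0235, -1.6522, 1.3647) x4=(-1.2880, -1.0878, -0.0028)
step 6: x0=(-0.1339, -0.6277, 0.2502) x1=(-0.2498, 1.9914, 0.5457) x2=(0.9077, -0.4886, 1.5962) x3=(-2.0320, -1.6285, 1.3914) x4=(-1.2841, -1.0608, 0.0254)
step 7: x0=(-0.1660, -0.6430, 0.2668) x1=(-0.2481, 2.0216, 0.5433) x2=(0.9105, -0.5101, 1.5720) x3=(-2.0405, -1.6047, 1.4180) x4=(-1.2794, -1.0335, 0.0539)
step 8: x0=(-0.1990, -0.6585, 0.2833) x1=(-0.2464, 2.0518, 0.5410) x2=(0.9133, -0.5315, 1.5478) x3=(-2.0489, -1.5810, 1.4444) x4=(-1.2736, -1.0059, 0.0829)
step 9: x0=(-0.2329, -0.6744, 0.2998) x1=(-0.2446, 2.0820, 0.5386) x2=(0.9159, -0.5530, 1.5235) x3=(-2.0573, -1.5572, 1.4708) x4=(-1.2663, -0.9778, 0.1122)
step 10: x0=(-0.2680, -0.6906, 0.3161) x1=(-0.2429, 2.1121, 0.5362) x2=(0.9185, -0.5744, 1.4991) x3=(-2.0656, -1.5333, 1.4971) x4=(-1.2574, -0.9493, 0.1419)
step 11: x0=(-0.3044, -0.7072, 0.3322) x1=(-0.2412, 2.1423, 0.5338) x2=(0.9211, -0.5959, 1.4746) x3=(-2.0739, -1.5094, 1.5233) x4=(-1.2466, -0.9203, 0.1722)
step 12: x0=(-0.3416, -0.7240, 0.3482) x1=(-0.2395, 2.1725, 0.5314) x2=(0.9236, -0.6174, 1.4501) x3=(-2.0821, -1.4855, 1.5495) x4=(-1.2346, -0.8911, 0.2027)
step 13: x0=(-0.3777, -0.7406, 0.3646) x1=(-0.2378, 2.2027, 0.5291) x2=(0.9260, -0.6389, 1.4256) x3=(-2.0902, -1.4615, 1.5755) x4=(-1.2242, -0.8622, 0.2331)
step 14: x0=(-0.4060, -0.7560, 0.3822) x1=(-0.2361, 2.2328, 0.5267) x2=(0.9283, -0.6604, 1.4009) x3=(-2.0983, -1.4375, 1.6015) x4=(-1.2246, -0.8349, 0.2620)
step 15: x0=(-0.4172, -0.7699, 0.4023) x1=(-0.2344, 2.2630, 0.5243) x2=(0.9305, -0.6819, 1.3763) x3=(-2.1063, -1.4135, 1.6274) x4=(-1.2492, -0.8099, 0.2875)
step 16: x0=(-0.4146, -0.7830, 0.4245) x1=(-0.2327, 2.2931, 0.5219) x2=(0.9327, -0.7034, 1.3515) x3=(-2.1143, -1.3894, 1.6533) x4=(-1.2933, -0.7860, 0.3103)
step 17: x0=(-0.4074, -0.7962, 0.4472) x1=(-0.2310, 2.3233, 0.5196) x2=(0.9348, -0.7249, 1.3267) x3=(-2.1222, -1.3653, 1.6790) x4=(-1.3437, -0.7621, 0.3325)
step 18: x0=(-0.4002, -0.8093, 0.4701) x1=(-0.2293, 2.3535, 0.5172) x2=(0.9368, -0.7464, 1.3018) x3=(-2.1301, -1.3412, 1.7046) x4=(-1.3940, -0.7383, 0.3549)
step 19: x0=(-0.3942, -0.8223, 0.4929) x1=(-0.2276, 2.3836, 0.5148) x2=(0.9386, -0.7679, 1.2769) x3=(-2.1379, -1.3170, 1.7302) x4=(-1.4426, -0.7147, 0.3775)
step 20: x0=(-0.3894, -0.8352, 0.5157) x1=(-0.2259, 2.4137, 0.5124) x2=(0.9403, -0.7895, 1.2519) x3=(-2.1456, -1.2927, 1.7556) x4=(-1.4894, -0.6913, 0.4006)
step 21: x0=(-0.3856, -0.8480, 0.5385) x1=(-0.2241, 2.4439, 0.5100) x2=(0.9419, -0.8110, 1.2268) x3=(-2.1532, -1.2684, 1.7810) x4=(-1.5344, -0.6683, 0.4240)
step 22: x0=(-0.3826, -0.8605, 0.5613) x1=(-0.2224, 2.4740, 0.5077) x2=(0.9432, -0.8325, 1.2016) x3=(-2.1608, -1.2441, 1.8062) x4=(-1.5782, -0.6455, 0.4477)
step 23: x0=(-0.3803, -0.8730, 0.5841) x1=(-0.2207, 2.5042, 0.5053) x2=(0.9444, -0.8540, 1.1763) x3=(-2.1684, -1.2197, 1.8313) x4=(-1.6208, -0.6230, 0.4717)
step 24: x0=(-0.3783, -0.8853, 0.6070) x1=(-0.2190, 2.5343, 0.5029) x2=(0.9454, -0.8756, 1.1509) x3=(-2.1758, -1.1952, 1.8562) x4=(-1.6627, -0.6008, 0.4960)
step 25: x0=(-0.3765, -0.8974, 0.6300) x1=(-0.2173, 2.5644, 0.5005) x2=(0.9461, -0.8971, 1.1254) x3=(-2.1832, -1.1707, 1.8810) x4=(-1.7039, -0.5788, 0.5206)
step 26: x0=(-0.3749, -0.9095, 0.6530) x1=(-0.2156, 2.5946, 0.4982) x2=(0.9465, -0.9187, 1.0998) x3=(-2.1906, -1.1461, 1.9057) x4=(-1.7446, -0.5571, 0.5454)

yes, particle 3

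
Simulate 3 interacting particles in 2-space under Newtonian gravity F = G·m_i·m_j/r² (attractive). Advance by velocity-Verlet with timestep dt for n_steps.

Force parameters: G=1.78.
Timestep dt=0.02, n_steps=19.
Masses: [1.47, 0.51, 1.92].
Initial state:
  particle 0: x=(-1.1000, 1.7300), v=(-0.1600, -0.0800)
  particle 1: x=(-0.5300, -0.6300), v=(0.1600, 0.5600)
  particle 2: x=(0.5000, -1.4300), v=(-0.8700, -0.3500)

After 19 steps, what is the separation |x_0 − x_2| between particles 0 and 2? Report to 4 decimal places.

step 0: x0=(-1.1000, 1.7300) x1=(-0.5300, -0.6300) x2=(0.5000, -1.4300)
step 1: x0=(-1.1032, 1.7283) x1=(-0.5265, -0.6190) x2=(0.4825, -1.4369)
step 2: x0=(-1.1063, 1.7265) x1=(-0.5224, -0.6083) x2=(0.4648, -1.4436)
step 3: x0=(-1.1093, 1.7245) x1=(-0.5178, -0.5979) x2=(0.4469, -1.4501)
step 4: x0=(-1.1123, 1.7223) x1=(-0.5125, -0.5879) x2=(0.4288, -1.4563)
step 5: x0=(-1.1152, 1.7200) x1=(-0.5067, -0.5783) x2=(0.4105, -1.4623)
step 6: x0=(-1.1181, 1.7175) x1=(-0.5004, -0.5691) x2=(0.3919, -1.4681)
step 7: x0=(-1.1208, 1.7149) x1=(-0.4934, -0.5604) x2=(0.3732, -1.4737)
step 8: x0=(-1.1236, 1.7121) x1=(-0.4860, -0.5521) x2=(0.3543, -1.4790)
step 9: x0=(-1.1262, 1.7091) x1=(-0.4780, -0.5442) x2=(0.3353, -1.4841)
step 10: x0=(-1.1288, 1.7060) x1=(-0.4695, -0.5368) x2=(0.3160, -1.4889)
step 11: x0=(-1.1313, 1.7027) x1=(-0.4604, -0.5300) x2=(0.2965, -1.4934)
step 12: x0=(-1.1338, 1.6993) x1=(-0.4509, -0.5237) x2=(0.2769, -1.4977)
step 13: x0=(-1.1362, 1.6956) x1=(-0.4408, -0.5179) x2=(0.2570, -1.5017)
step 14: x0=(-1.1385, 1.6918) x1=(-0.4303, -0.5127) x2=(0.2370, -1.5054)
step 15: x0=(-1.1408, 1.6879) x1=(-0.4193, -0.5081) x2=(0.2168, -1.5089)
step 16: x0=(-1.1430, 1.6838) x1=(-0.4079, -0.5042) x2=(0.1965, -1.5120)
step 17: x0=(-1.1451, 1.6795) x1=(-0.3960, -0.5009) x2=(0.1760, -1.5149)
step 18: x0=(-1.1472, 1.6750) x1=(-0.3836, -0.4983) x2=(0.1553, -1.5174)
step 19: x0=(-1.1492, 1.6703) x1=(-0.3709, -0.4964) x2=(0.1344, -1.5196)

3.4385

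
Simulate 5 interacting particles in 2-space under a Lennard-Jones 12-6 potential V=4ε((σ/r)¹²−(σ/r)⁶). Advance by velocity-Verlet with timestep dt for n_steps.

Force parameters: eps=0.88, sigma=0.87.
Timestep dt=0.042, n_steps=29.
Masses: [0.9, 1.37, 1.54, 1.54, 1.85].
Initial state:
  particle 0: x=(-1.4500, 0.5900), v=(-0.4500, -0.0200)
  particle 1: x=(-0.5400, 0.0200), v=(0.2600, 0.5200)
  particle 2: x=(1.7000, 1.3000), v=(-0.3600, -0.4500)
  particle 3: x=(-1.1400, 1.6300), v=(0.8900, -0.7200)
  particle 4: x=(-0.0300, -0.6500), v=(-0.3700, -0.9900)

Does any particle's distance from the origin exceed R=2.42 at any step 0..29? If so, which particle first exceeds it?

step 0: x0=(-1.4500, 0.5900) x1=(-0.5400, 0.0200) x2=(1.7000, 1.3000) x3=(-1.1400, 1.6300) x4=(-0.0300, -0.6500)
step 1: x0=(-1.4661, 0.5901) x1=(-0.5475, 0.0652) x2=(1.6849, 1.2811) x3=(-1.1030, 1.5983) x4=(-0.0329, -0.7081)
step 2: x0=(-1.4765, 0.5923) x1=(-0.5616, 0.1180) x2=(1.6697, 1.2622) x3=(-1.0668, 1.5637) x4=(-0.0331, -0.7705)
step 3: x0=(-1.4815, 0.5967) x1=(-0.5768, 0.1703) x2=(1.6545, 1.2432) x3=(-1.0314, 1.5262) x4=(-0.0344, -0.8310)
step 4: x0=(-1.4824, 0.6037) x1=(-0.5923, 0.2215) x2=(1.6393, 1.2243) x3=(-0.9968, 1.4857) x4=(-0.0366, -0.8896)
step 5: x0=(-1.4828, 0.6135) x1=(-0.6066, 0.2720) x2=(1.6240, 1.2053) x3=(-0.9627, 1.4426) x4=(-0.0396, -0.9469)
step 6: x0=(-1.4896, 0.6261) x1=(-0.6168, 0.3217) x2=(1.6087, 1.1863) x3=(-0.9280, 1.3976) x4=(-0.0430, -1.0032)
step 7: x0=(-1.5100, 0.6396) x1=(-0.6198, 0.3709) x2=(1.5933, 1.1673) x3=(-0.8913, 1.3517) x4=(-0.0467, -1.0589)
step 8: x0=(-1.5441, 0.6514) x1=(-0.6169, 0.4199) x2=(1.5779, 1.1483) x3=(-0.8517, 1.3066) x4=(-0.0505, -1.1143)
step 9: x0=(-1.5844, 0.6612) x1=(-0.6091, 0.4585) x2=(1.5624, 1.1293) x3=(-0.8126, 1.2715) x4=(-0.0545, -1.1693)
step 10: x0=(-1.6220, 0.6711) x1=(-0.5877, 0.4380) x2=(1.5469, 1.1102) x3=(-0.7871, 1.2887) x4=(-0.0585, -1.2242)
step 11: x0=(-1.6515, 0.6825) x1=(-0.5626, 0.3900) x2=(1.5313, 1.0912) x3=(-0.7694, 1.3294) x4=(-0.0626, -1.2788)
step 12: x0=(-1.6729, 0.6956) x1=(-0.5399, 0.3411) x2=(1.5156, 1.0721) x3=(-0.7542, 1.3696) x4=(-0.0667, -1.3333)
step 13: x0=(-1.6872, 0.7100) x1=(-0.5200, 0.2956) x2=(1.4998, 1.0530) x3=(-0.7404, 1.4058) x4=(-0.0709, -1.3876)
step 14: x0=(-1.6955, 0.7258) x1=(-0.5025, 0.2534) x2=(1.4840, 1.0339) x3=(-0.7280, 1.4380) x4=(-0.0752, -1.4417)
step 15: x0=(-1.6985, 0.7427) x1=(-0.4869, 0.2139) x2=(1.4681, 1.0147) x3=(-0.7168, 1.4671) x4=(-0.0795, -1.4956)
step 16: x0=(-1.6970, 0.7606) x1=(-0.4727, 0.1764) x2=(1.4520, 0.9956) x3=(-0.7068, 1.4934) x4=(-0.0838, -1.5493)
step 17: x0=(-1.6913, 0.7797) x1=(-0.4597, 0.1406) x2=(1.4359, 0.9764) x3=(-0.6980, 1.5176) x4=(-0.0882, -1.6029)
step 18: x0=(-1.6816, 0.7998) x1=(-0.4478, 0.1060) x2=(1.4197, 0.9572) x3=(-0.6905, 1.5397) x4=(-0.0926, -1.6563)
step 19: x0=(-1.6683, 0.8211) x1=(-0.4366, 0.0726) x2=(1.4034, 0.9380) x3=(-0.6843, 1.5601) x4=(-0.0970, -1.7096)
step 20: x0=(-1.6514, 0.8436) x1=(-0.4262, 0.0400) x2=(1.3869, 0.9188) x3=(-0.6794, 1.5789) x4=(-0.1014, -1.7627)
step 21: x0=(-1.6309, 0.8675) x1=(-0.4163, 0.0082) x2=(1.3703, 0.8996) x3=(-0.6760, 1.5960) x4=(-0.1059, -1.8157)
step 22: x0=(-1.6067, 0.8929) x1=(-0.4070, -0.0230) x2=(1.3536, 0.8803) x3=(-0.6741, 1.6115) x4=(-0.1104, -1.8686)
step 23: x0=(-1.5788, 0.9201) x1=(-0.3980, -0.0535) x2=(1.3368, 0.8610) x3=(-0.6739, 1.6253) x4=(-0.1149, -1.9214)
step 24: x0=(-1.5467, 0.9494) x1=(-0.3895, -0.0835) x2=(1.3199, 0.8416) x3=(-0.6755, 1.6373) x4=(-0.1194, -1.9740)
step 25: x0=(-1.5105, 0.9811) x1=(-0.3812, -0.1130) x2=(1.3028, 0.8223) x3=(-0.6792, 1.6474) x4=(-0.1240, -2.0266)
step 26: x0=(-1.4701, 1.0151) x1=(-0.3733, -0.1420) x2=(1.2855, 0.8029) x3=(-0.6850, 1.6556) x4=(-0.1285, -2.0791)
step 27: x0=(-1.4267, 1.0508) x1=(-0.3655, -0.1706) x2=(1.2681, 0.7834) x3=(-0.6921, 1.6624) x4=(-0.1331, -2.1315)
step 28: x0=(-1.3855, 1.0838) x1=(-0.3578, -0.1988) x2=(1.2505, 0.7640) x3=(-0.6977, 1.6704) x4=(-0.1376, -2.1838)
step 29: x0=(-1.3602, 1.1025) x1=(-0.3503, -0.2266) x2=(1.2328, 0.7444) x3=(-0.6937, 1.6863) x4=(-0.1422, -2.2360)

no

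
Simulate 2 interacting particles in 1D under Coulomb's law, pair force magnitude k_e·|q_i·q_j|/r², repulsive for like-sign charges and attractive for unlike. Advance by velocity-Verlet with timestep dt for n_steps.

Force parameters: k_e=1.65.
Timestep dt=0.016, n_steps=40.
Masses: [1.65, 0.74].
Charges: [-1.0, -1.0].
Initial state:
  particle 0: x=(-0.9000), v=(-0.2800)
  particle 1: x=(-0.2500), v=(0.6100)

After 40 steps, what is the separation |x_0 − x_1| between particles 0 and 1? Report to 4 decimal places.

step 0: x0=(-0.9000) x1=(-0.2500)
step 1: x0=(-0.9048) x1=(-0.2396)
step 2: x0=(-0.9101) x1=(-0.2278)
step 3: x0=(-0.9161) x1=(-0.2149)
step 4: x0=(-0.9225) x1=(-0.2008)
step 5: x0=(-0.9294) x1=(-0.1856)
step 6: x0=(-0.9368) x1=(-0.1693)
step 7: x0=(-0.9446) x1=(-0.1521)
step 8: x0=(-0.9528) x1=(-0.1340)
step 9: x0=(-0.9615) x1=(-0.1150)
step 10: x0=(-0.9704) x1=(-0.0953)
step 11: x0=(-0.9797) x1=(-0.0748)
step 12: x0=(-0.9893) x1=(-0.0535)
step 13: x0=(-0.9992) x1=(-0.0317)
step 14: x0=(-1.0094) x1=(-0.0092)
step 15: x0=(-1.0199) x1=(0.0138)
step 16: x0=(-1.0305) x1=(0.0374)
step 17: x0=(-1.0414) x1=(0.0615)
step 18: x0=(-1.0526) x1=(0.0860)
step 19: x0=(-1.0639) x1=(0.1110)
step 20: x0=(-1.0754) x1=(0.1364)
step 21: x0=(-1.0870) x1=(0.1622)
step 22: x0=(-1.0989) x1=(0.1883)
step 23: x0=(-1.1108) x1=(0.2148)
step 24: x0=(-1.1230) x1=(0.2417)
step 25: x0=(-1.1352) x1=(0.2688)
step 26: x0=(-1.1476) x1=(0.2962)
step 27: x0=(-1.1602) x1=(0.3239)
step 28: x0=(-1.1728) x1=(0.3519)
step 29: x0=(-1.1855) x1=(0.3801)
step 30: x0=(-1.1984) x1=(0.4085)
step 31: x0=(-1.2114) x1=(0.4371)
step 32: x0=(-1.2244) x1=(0.4660)
step 33: x0=(-1.2375) x1=(0.4951)
step 34: x0=(-1.2508) x1=(0.5243)
step 35: x0=(-1.2641) x1=(0.5537)
step 36: x0=(-1.2774) x1=(0.5833)
step 37: x0=(-1.2909) x1=(0.6131)
step 38: x0=(-1.3044) x1=(0.6430)
step 39: x0=(-1.3180) x1=(0.6731)
step 40: x0=(-1.3317) x1=(0.7033)

2.0350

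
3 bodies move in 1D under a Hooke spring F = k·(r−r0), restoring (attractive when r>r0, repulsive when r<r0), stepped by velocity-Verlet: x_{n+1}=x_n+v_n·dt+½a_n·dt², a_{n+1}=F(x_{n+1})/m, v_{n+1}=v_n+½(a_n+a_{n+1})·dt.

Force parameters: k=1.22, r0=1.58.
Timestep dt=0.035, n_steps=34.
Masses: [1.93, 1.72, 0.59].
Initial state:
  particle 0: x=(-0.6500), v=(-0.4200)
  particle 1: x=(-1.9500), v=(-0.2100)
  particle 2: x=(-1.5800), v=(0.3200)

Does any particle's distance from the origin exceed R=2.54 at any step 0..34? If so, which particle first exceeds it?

yes, particle 1

step 0: x0=(-0.6500) x1=(-1.9500) x2=(-1.5800)
step 1: x0=(-0.6643) x1=(-1.9580) x2=(-1.5681)
step 2: x0=(-0.6779) x1=(-1.9673) x2=(-1.5549)
step 3: x0=(-0.6908) x1=(-1.9778) x2=(-1.5405)
step 4: x0=(-0.7028) x1=(-1.9896) x2=(-1.5251)
step 5: x0=(-0.7140) x1=(-2.0026) x2=(-1.5087)
step 6: x0=(-0.7244) x1=(-2.0169) x2=(-1.4916)
step 7: x0=(-0.7339) x1=(-2.0322) x2=(-1.4739)
step 8: x0=(-0.7426) x1=(-2.0487) x2=(-1.4557)
step 9: x0=(-0.7504) x1=(-2.0664) x2=(-1.4373)
step 10: x0=(-0.7573) x1=(-2.0850) x2=(-1.4186)
step 11: x0=(-0.7632) x1=(-2.1047) x2=(-1.4000)
step 12: x0=(-0.7683) x1=(-2.1253) x2=(-1.3816)
step 13: x0=(-0.7724) x1=(-2.1469) x2=(-1.3635)
step 14: x0=(-0.7757) x1=(-2.1694) x2=(-1.3459)
step 15: x0=(-0.7780) x1=(-2.1926) x2=(-1.3289)
step 16: x0=(-0.7793) x1=(-2.2166) x2=(-1.3127)
step 17: x0=(-0.7798) x1=(-2.2414) x2=(-1.2974)
step 18: x0=(-0.7793) x1=(-2.2668) x2=(-1.2833)
step 19: x0=(-0.7779) x1=(-2.2927) x2=(-1.2703)
step 20: x0=(-0.7757) x1=(-2.3193) x2=(-1.2587)
step 21: x0=(-0.7725) x1=(-2.3463) x2=(-1.2486)
step 22: x0=(-0.7685) x1=(-2.3737) x2=(-1.2400)
step 23: x0=(-0.7637) x1=(-2.4015) x2=(-1.2331)
step 24: x0=(-0.7580) x1=(-2.4296) x2=(-1.2280)
step 25: x0=(-0.7516) x1=(-2.4580) x2=(-1.2247)
step 26: x0=(-0.7444) x1=(-2.4865) x2=(-1.2233)
step 27: x0=(-0.7364) x1=(-2.5152) x2=(-1.2240)
step 28: x0=(-0.7278) x1=(-2.5440) x2=(-1.2267)
step 29: x0=(-0.7185) x1=(-2.5728) x2=(-1.2314)
step 30: x0=(-0.7086) x1=(-2.6015) x2=(-1.2383)
step 31: x0=(-0.6982) x1=(-2.6302) x2=(-1.2472)
step 32: x0=(-0.6872) x1=(-2.6587) x2=(-1.2583)
step 33: x0=(-0.6757) x1=(-2.6871) x2=(-1.2715)
step 34: x0=(-0.6638) x1=(-2.7152) x2=(-1.2867)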